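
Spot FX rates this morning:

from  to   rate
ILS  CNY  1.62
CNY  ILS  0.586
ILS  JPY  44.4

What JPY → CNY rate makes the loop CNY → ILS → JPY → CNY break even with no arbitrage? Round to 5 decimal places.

Known legs of the cycle: 0.586 × 44.4 = 26.0184
For no arbitrage the full-cycle product must be 1, so the missing rate is 1 / 26.0184 ≈ 0.0384343.

0.03843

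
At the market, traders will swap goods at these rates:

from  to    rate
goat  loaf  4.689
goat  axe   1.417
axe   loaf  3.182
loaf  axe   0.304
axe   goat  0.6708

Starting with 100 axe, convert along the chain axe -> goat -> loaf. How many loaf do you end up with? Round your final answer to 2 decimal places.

314.54

100 axe × 0.6708 = 67.08 goat
67.08 goat × 4.689 = 314.53812 loaf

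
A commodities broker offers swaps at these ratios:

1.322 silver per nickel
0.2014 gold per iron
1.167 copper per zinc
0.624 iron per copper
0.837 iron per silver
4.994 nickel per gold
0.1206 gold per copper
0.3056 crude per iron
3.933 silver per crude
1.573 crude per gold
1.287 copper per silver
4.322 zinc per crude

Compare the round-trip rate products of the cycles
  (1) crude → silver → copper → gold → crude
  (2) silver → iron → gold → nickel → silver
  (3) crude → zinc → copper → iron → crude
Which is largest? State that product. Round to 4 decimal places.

1.1129

(1) 3.933 × 1.287 × 0.1206 × 1.573 = 0.96024
(2) 0.837 × 0.2014 × 4.994 × 1.322 = 1.11292
(3) 4.322 × 1.167 × 0.624 × 0.3056 = 0.96182
Highest is cycle (2) at 1.1129 (>1, arbitrage).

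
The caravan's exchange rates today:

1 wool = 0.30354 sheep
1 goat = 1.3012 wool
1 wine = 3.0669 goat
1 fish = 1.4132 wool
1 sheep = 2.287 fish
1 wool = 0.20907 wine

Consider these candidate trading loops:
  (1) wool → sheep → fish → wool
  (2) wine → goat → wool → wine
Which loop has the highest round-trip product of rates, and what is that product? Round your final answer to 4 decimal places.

0.9810

(1) 0.30354 × 2.287 × 1.4132 = 0.98104
(2) 3.0669 × 1.3012 × 0.20907 = 0.83433
Highest is cycle (1) at 0.9810 (≤1, no arbitrage).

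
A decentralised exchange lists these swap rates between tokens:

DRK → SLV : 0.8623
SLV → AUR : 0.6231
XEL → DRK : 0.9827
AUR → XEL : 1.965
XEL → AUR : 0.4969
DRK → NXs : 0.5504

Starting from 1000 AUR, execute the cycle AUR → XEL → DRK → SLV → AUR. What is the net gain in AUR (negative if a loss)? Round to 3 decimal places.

1000 AUR × 1.965 = 1965 XEL
1965 XEL × 0.9827 = 1931.0055 DRK
1931.0055 DRK × 0.8623 = 1665.10604265 SLV
1665.10604265 SLV × 0.6231 = 1037.527575175215 AUR
Net change: 1037.527575175215 − 1000 = 37.527575175215 AUR

37.528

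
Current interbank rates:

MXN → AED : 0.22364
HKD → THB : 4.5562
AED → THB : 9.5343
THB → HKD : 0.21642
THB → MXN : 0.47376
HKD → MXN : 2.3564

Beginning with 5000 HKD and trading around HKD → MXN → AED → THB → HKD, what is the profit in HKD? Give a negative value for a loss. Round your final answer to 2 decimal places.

5000 HKD × 2.3564 = 11782 MXN
11782 MXN × 0.22364 = 2634.92648 AED
2634.92648 AED × 9.5343 = 25122.179538264 THB
25122.179538264 THB × 0.21642 = 5436.94209567109488 HKD
Net change: 5436.94209567109488 − 5000 = 436.94209567109488 HKD

436.94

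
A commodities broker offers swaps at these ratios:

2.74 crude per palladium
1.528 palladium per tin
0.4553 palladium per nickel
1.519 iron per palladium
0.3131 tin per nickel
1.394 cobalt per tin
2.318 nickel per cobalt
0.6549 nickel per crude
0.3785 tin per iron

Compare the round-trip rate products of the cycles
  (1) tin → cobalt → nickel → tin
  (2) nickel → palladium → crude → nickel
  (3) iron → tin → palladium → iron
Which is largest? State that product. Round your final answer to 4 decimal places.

(1) 1.394 × 2.318 × 0.3131 = 1.01172
(2) 0.4553 × 2.74 × 0.6549 = 0.81700
(3) 0.3785 × 1.528 × 1.519 = 0.87851
Highest is cycle (1) at 1.0117 (>1, arbitrage).

1.0117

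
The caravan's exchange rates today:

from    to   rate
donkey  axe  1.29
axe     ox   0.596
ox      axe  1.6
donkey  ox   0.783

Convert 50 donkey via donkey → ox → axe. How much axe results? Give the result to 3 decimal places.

50 donkey × 0.783 = 39.15 ox
39.15 ox × 1.6 = 62.64 axe

62.640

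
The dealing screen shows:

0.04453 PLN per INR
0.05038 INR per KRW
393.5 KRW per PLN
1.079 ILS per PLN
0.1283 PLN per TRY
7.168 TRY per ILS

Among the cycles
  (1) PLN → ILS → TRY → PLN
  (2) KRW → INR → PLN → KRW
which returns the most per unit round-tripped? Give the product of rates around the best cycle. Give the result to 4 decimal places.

0.9923

(1) 1.079 × 7.168 × 0.1283 = 0.99231
(2) 0.05038 × 0.04453 × 393.5 = 0.88279
Highest is cycle (1) at 0.9923 (≤1, no arbitrage).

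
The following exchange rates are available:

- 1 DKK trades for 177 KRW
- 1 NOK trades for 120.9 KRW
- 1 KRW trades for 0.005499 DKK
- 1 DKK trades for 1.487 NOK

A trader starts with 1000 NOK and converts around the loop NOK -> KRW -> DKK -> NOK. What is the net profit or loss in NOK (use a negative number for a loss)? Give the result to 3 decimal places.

1000 NOK × 120.9 = 120900 KRW
120900 KRW × 0.005499 = 664.8291 DKK
664.8291 DKK × 1.487 = 988.6008717 NOK
Net change: 988.6008717 − 1000 = -11.3991283 NOK

-11.399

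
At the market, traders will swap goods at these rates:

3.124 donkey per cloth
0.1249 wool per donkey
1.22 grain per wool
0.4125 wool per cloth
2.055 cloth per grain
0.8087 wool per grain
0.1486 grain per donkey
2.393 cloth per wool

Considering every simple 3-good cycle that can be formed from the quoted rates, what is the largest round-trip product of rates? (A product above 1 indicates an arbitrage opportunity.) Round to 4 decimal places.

grain→cloth→wool→grain: 2.055 × 0.4125 × 1.22 = 1.03418
grain→cloth→donkey→grain: 2.055 × 3.124 × 0.1486 = 0.95399
cloth→donkey→wool→cloth: 3.124 × 0.1249 × 2.393 = 0.93372
Maximum is grain→cloth→wool→grain at 1.0342; arbitrage exists.

1.0342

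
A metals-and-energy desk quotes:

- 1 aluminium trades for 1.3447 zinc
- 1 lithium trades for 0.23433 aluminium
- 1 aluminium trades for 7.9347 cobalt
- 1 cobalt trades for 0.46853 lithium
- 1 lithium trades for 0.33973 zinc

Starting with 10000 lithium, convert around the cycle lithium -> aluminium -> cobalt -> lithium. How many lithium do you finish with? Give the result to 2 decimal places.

10000 lithium × 0.23433 = 2343.3 aluminium
2343.3 aluminium × 7.9347 = 18593.38251 cobalt
18593.38251 cobalt × 0.46853 = 8711.5575074103 lithium

8711.56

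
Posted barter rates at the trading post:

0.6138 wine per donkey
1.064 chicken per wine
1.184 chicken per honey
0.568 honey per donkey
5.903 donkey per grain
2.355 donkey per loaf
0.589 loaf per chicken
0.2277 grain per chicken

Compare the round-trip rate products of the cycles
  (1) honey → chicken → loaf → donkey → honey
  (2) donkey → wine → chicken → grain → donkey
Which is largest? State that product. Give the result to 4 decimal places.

(1) 1.184 × 0.589 × 2.355 × 0.568 = 0.93284
(2) 0.6138 × 1.064 × 0.2277 × 5.903 = 0.87782
Highest is cycle (1) at 0.9328 (≤1, no arbitrage).

0.9328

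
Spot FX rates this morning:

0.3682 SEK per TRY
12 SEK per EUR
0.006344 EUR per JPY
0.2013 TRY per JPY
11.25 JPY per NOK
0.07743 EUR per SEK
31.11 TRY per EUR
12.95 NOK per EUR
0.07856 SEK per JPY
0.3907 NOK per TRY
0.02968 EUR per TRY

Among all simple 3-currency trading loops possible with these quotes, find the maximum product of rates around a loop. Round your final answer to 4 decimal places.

0.9242

JPY→EUR→NOK→JPY: 0.006344 × 12.95 × 11.25 = 0.92424
SEK→EUR→TRY→SEK: 0.07743 × 31.11 × 0.3682 = 0.88694
JPY→TRY→NOK→JPY: 0.2013 × 0.3907 × 11.25 = 0.88479
Maximum is JPY→EUR→NOK→JPY at 0.9242; no arbitrage — every cycle loses value.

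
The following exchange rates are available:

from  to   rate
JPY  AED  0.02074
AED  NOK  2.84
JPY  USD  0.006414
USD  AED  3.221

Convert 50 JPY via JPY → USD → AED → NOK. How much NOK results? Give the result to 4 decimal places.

2.9336

50 JPY × 0.006414 = 0.3207 USD
0.3207 USD × 3.221 = 1.0329747 AED
1.0329747 AED × 2.84 = 2.933648148 NOK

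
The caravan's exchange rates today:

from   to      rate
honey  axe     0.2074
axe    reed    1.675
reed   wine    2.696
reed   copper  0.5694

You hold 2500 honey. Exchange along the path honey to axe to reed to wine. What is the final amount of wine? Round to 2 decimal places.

2341.44

2500 honey × 0.2074 = 518.5 axe
518.5 axe × 1.675 = 868.4875 reed
868.4875 reed × 2.696 = 2341.4423 wine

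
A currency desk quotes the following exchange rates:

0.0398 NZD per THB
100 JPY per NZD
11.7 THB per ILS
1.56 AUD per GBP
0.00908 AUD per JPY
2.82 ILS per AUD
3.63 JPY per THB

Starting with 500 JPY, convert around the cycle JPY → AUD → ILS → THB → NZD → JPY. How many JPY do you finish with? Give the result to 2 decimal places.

500 JPY × 0.00908 = 4.54 AUD
4.54 AUD × 2.82 = 12.8028 ILS
12.8028 ILS × 11.7 = 149.79276 THB
149.79276 THB × 0.0398 = 5.961751848 NZD
5.961751848 NZD × 100 = 596.1751848 JPY

596.18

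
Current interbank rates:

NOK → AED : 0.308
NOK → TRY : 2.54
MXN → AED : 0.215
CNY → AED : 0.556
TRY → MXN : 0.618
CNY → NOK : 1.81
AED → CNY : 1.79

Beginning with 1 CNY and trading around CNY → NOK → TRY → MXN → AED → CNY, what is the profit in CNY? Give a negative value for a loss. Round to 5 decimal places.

1 CNY × 1.81 = 1.81 NOK
1.81 NOK × 2.54 = 4.5974 TRY
4.5974 TRY × 0.618 = 2.8411932 MXN
2.8411932 MXN × 0.215 = 0.610856538 AED
0.610856538 AED × 1.79 = 1.09343320302 CNY
Net change: 1.09343320302 − 1 = 0.09343320302 CNY

0.09343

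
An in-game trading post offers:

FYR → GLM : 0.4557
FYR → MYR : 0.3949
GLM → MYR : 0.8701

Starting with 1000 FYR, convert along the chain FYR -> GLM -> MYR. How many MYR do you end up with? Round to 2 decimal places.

1000 FYR × 0.4557 = 455.7 GLM
455.7 GLM × 0.8701 = 396.50457 MYR

396.50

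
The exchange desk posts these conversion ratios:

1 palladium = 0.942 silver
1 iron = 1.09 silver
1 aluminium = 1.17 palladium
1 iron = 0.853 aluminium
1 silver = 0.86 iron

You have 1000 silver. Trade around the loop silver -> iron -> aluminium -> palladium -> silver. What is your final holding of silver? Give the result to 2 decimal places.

808.51

1000 silver × 0.86 = 860 iron
860 iron × 0.853 = 733.58 aluminium
733.58 aluminium × 1.17 = 858.2886 palladium
858.2886 palladium × 0.942 = 808.5078612 silver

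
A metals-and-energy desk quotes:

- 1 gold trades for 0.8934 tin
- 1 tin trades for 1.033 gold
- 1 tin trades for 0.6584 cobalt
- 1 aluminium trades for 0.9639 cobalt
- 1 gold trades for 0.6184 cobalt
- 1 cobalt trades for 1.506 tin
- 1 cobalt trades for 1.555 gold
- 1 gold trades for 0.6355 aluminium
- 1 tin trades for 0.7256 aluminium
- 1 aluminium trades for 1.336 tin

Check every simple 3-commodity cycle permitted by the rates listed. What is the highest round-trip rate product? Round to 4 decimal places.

1.0533

cobalt→tin→aluminium→cobalt: 1.506 × 0.7256 × 0.9639 = 1.05331
gold→cobalt→tin→gold: 0.6184 × 1.506 × 1.033 = 0.96204
gold→aluminium→cobalt→gold: 0.6355 × 0.9639 × 1.555 = 0.95253
gold→tin→cobalt→gold: 0.8934 × 0.6584 × 1.555 = 0.91467
gold→aluminium→tin→gold: 0.6355 × 1.336 × 1.033 = 0.87705
Maximum is cobalt→tin→aluminium→cobalt at 1.0533; arbitrage exists.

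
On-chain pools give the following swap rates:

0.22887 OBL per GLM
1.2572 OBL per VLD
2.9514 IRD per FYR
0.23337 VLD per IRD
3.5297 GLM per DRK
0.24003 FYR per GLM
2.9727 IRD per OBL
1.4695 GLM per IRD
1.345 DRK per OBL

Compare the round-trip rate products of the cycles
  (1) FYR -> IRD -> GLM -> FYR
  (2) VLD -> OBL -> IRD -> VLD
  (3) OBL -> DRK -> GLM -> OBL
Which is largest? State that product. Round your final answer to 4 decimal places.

1.0865

(1) 2.9514 × 1.4695 × 0.24003 = 1.04103
(2) 1.2572 × 2.9727 × 0.23337 = 0.87217
(3) 1.345 × 3.5297 × 0.22887 = 1.08655
Highest is cycle (3) at 1.0865 (>1, arbitrage).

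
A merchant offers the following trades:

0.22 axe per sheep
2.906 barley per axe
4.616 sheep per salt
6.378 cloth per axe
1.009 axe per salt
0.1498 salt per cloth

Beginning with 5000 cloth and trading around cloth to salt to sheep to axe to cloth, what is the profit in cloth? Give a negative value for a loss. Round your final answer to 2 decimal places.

5000 cloth × 0.1498 = 749 salt
749 salt × 4.616 = 3457.384 sheep
3457.384 sheep × 0.22 = 760.62448 axe
760.62448 axe × 6.378 = 4851.26293344 cloth
Net change: 4851.26293344 − 5000 = -148.73706656 cloth

-148.74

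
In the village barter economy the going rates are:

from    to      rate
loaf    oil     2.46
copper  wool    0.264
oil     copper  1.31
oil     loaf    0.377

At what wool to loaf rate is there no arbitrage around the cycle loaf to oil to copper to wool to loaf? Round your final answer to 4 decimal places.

1.1754

Known legs of the cycle: 2.46 × 1.31 × 0.264 = 0.8507664
For no arbitrage the full-cycle product must be 1, so the missing rate is 1 / 0.8507664 ≈ 1.175411.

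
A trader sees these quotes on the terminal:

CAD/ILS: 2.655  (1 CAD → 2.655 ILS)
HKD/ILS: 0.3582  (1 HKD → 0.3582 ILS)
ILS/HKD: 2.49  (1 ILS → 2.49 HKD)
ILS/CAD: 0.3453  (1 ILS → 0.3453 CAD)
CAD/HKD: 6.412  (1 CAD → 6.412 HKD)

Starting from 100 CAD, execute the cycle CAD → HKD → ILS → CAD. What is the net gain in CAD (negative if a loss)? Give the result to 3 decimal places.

100 CAD × 6.412 = 641.2 HKD
641.2 HKD × 0.3582 = 229.67784 ILS
229.67784 ILS × 0.3453 = 79.307758152 CAD
Net change: 79.307758152 − 100 = -20.692241848 CAD

-20.692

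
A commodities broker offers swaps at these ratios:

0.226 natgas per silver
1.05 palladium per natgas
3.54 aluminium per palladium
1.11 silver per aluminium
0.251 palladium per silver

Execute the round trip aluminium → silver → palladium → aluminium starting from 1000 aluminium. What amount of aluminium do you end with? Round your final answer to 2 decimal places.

1000 aluminium × 1.11 = 1110 silver
1110 silver × 0.251 = 278.61 palladium
278.61 palladium × 3.54 = 986.2794 aluminium

986.28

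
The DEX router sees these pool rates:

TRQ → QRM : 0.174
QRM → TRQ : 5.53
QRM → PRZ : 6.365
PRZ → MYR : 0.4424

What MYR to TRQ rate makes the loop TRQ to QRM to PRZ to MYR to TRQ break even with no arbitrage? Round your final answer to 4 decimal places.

2.0410

Known legs of the cycle: 0.174 × 6.365 × 0.4424 = 0.489962424
For no arbitrage the full-cycle product must be 1, so the missing rate is 1 / 0.489962424 ≈ 2.040973.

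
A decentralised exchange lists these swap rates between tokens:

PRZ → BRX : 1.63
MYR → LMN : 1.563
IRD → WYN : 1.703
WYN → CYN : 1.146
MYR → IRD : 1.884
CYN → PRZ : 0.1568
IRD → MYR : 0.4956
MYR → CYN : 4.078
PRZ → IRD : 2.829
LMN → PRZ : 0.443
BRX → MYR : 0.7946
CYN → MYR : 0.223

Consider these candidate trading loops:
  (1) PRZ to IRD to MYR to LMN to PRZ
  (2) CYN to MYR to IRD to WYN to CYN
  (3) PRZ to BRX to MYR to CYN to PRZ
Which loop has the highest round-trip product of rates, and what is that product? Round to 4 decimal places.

0.9708

(1) 2.829 × 0.4956 × 1.563 × 0.443 = 0.97079
(2) 0.223 × 1.884 × 1.703 × 1.146 = 0.81995
(3) 1.63 × 0.7946 × 4.078 × 0.1568 = 0.82819
Highest is cycle (1) at 0.9708 (≤1, no arbitrage).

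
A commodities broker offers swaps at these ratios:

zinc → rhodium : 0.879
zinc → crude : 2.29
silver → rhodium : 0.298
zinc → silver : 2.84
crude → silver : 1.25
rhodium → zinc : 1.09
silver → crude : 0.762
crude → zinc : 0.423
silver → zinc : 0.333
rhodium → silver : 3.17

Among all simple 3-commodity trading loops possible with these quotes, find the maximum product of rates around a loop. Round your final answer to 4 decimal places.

0.9532

crude→silver→zinc→crude: 1.25 × 0.333 × 2.29 = 0.95321
rhodium→silver→zinc→rhodium: 3.17 × 0.333 × 0.879 = 0.92788
rhodium→zinc→silver→rhodium: 1.09 × 2.84 × 0.298 = 0.92249
crude→zinc→silver→crude: 0.423 × 2.84 × 0.762 = 0.91541
Maximum is crude→silver→zinc→crude at 0.9532; no arbitrage — every cycle loses value.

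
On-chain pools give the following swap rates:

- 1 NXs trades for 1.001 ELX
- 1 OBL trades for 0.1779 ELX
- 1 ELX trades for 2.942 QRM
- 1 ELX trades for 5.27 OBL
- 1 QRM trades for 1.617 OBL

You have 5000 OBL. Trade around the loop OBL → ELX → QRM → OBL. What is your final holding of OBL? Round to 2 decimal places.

4231.54

5000 OBL × 0.1779 = 889.5 ELX
889.5 ELX × 2.942 = 2616.909 QRM
2616.909 QRM × 1.617 = 4231.541853 OBL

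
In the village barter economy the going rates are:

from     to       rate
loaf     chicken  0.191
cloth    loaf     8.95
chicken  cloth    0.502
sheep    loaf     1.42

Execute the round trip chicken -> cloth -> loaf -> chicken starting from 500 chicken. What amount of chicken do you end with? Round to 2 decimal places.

429.07

500 chicken × 0.502 = 251 cloth
251 cloth × 8.95 = 2246.45 loaf
2246.45 loaf × 0.191 = 429.07195 chicken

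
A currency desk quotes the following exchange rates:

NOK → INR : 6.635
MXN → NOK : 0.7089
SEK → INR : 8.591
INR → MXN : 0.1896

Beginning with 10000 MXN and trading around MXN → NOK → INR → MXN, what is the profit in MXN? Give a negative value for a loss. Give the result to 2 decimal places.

-1082.07

10000 MXN × 0.7089 = 7089 NOK
7089 NOK × 6.635 = 47035.515 INR
47035.515 INR × 0.1896 = 8917.933644 MXN
Net change: 8917.933644 − 10000 = -1082.066356 MXN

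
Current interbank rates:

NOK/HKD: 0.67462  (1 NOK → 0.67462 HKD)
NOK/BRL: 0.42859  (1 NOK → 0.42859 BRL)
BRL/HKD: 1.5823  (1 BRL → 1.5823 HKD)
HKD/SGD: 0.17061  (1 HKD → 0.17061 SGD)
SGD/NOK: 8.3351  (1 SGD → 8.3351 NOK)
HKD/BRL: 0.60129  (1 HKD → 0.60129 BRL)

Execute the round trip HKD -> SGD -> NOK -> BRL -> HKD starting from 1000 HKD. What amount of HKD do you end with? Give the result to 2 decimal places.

964.38

1000 HKD × 0.17061 = 170.61 SGD
170.61 SGD × 8.3351 = 1422.051411 NOK
1422.051411 NOK × 0.42859 = 609.47701424049 BRL
609.47701424049 BRL × 1.5823 = 964.375479632727327 HKD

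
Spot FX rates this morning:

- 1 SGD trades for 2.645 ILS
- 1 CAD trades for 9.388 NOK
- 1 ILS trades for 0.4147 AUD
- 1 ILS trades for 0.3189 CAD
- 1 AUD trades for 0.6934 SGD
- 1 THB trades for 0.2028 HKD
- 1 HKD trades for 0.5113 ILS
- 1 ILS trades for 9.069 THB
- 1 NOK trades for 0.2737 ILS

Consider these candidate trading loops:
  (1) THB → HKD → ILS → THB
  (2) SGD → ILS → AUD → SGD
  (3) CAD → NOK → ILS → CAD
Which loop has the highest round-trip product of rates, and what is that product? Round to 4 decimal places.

(1) 0.2028 × 0.5113 × 9.069 = 0.94038
(2) 2.645 × 0.4147 × 0.6934 = 0.76058
(3) 9.388 × 0.2737 × 0.3189 = 0.81941
Highest is cycle (1) at 0.9404 (≤1, no arbitrage).

0.9404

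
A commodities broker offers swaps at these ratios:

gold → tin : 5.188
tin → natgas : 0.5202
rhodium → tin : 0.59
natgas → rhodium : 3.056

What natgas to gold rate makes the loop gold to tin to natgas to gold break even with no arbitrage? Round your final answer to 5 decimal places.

Known legs of the cycle: 5.188 × 0.5202 = 2.6987976
For no arbitrage the full-cycle product must be 1, so the missing rate is 1 / 2.6987976 ≈ 0.3705354.

0.37054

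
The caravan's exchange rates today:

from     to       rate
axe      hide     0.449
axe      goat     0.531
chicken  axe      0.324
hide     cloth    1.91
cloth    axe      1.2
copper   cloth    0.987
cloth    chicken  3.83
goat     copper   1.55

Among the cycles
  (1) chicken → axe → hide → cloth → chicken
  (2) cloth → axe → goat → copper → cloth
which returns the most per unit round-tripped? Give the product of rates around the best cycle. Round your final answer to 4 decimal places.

1.0642

(1) 0.324 × 0.449 × 1.91 × 3.83 = 1.06420
(2) 1.2 × 0.531 × 1.55 × 0.987 = 0.97482
Highest is cycle (1) at 1.0642 (>1, arbitrage).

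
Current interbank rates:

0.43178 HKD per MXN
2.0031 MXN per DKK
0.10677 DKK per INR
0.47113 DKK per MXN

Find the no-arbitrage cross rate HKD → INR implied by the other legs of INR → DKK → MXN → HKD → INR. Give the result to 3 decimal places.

10.829

Known legs of the cycle: 0.10677 × 2.0031 × 0.43178 = 0.09234521476686
For no arbitrage the full-cycle product must be 1, so the missing rate is 1 / 0.09234521476686 ≈ 10.82893.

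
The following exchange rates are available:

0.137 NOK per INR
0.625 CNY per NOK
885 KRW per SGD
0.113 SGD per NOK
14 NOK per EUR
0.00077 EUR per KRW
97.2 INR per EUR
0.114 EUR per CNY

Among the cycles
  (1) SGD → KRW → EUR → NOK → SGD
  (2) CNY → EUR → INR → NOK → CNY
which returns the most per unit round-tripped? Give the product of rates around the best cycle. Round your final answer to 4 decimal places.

1.0781

(1) 885 × 0.00077 × 14 × 0.113 = 1.07805
(2) 0.114 × 97.2 × 0.137 × 0.625 = 0.94879
Highest is cycle (1) at 1.0781 (>1, arbitrage).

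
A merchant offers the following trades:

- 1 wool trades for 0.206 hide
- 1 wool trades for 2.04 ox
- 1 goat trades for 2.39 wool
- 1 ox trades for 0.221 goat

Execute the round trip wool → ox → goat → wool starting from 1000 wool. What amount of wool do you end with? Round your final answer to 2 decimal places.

1000 wool × 2.04 = 2040 ox
2040 ox × 0.221 = 450.84 goat
450.84 goat × 2.39 = 1077.5076 wool

1077.51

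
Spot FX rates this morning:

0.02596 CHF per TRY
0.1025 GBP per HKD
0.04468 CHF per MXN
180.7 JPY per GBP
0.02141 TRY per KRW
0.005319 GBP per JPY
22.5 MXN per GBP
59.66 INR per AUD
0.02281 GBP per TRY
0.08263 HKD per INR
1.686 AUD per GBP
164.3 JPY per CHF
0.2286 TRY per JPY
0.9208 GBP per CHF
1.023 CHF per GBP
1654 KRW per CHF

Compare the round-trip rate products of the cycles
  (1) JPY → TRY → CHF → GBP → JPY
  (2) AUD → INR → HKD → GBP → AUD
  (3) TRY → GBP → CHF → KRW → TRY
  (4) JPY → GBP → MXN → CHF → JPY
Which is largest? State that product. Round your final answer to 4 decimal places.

0.9874

(1) 0.2286 × 0.02596 × 0.9208 × 180.7 = 0.98743
(2) 59.66 × 0.08263 × 0.1025 × 1.686 = 0.85193
(3) 0.02281 × 1.023 × 1654 × 0.02141 = 0.82633
(4) 0.005319 × 22.5 × 0.04468 × 164.3 = 0.87854
Highest is cycle (1) at 0.9874 (≤1, no arbitrage).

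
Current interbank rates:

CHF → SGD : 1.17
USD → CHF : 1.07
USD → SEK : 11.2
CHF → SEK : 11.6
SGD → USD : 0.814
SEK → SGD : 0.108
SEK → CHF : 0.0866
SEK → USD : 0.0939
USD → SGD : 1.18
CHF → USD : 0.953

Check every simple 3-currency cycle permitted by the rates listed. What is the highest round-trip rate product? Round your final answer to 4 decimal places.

SEK→USD→CHF→SEK: 0.0939 × 1.07 × 11.6 = 1.16549
CHF→SGD→USD→CHF: 1.17 × 0.814 × 1.07 = 1.01905
SEK→SGD→USD→SEK: 0.108 × 0.814 × 11.2 = 0.98461
SEK→CHF→USD→SEK: 0.0866 × 0.953 × 11.2 = 0.92433
Maximum is SEK→USD→CHF→SEK at 1.1655; arbitrage exists.

1.1655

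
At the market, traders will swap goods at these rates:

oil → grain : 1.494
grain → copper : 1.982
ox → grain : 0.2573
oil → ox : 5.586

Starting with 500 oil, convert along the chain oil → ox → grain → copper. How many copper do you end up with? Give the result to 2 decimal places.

500 oil × 5.586 = 2793 ox
2793 ox × 0.2573 = 718.6389 grain
718.6389 grain × 1.982 = 1424.3422998 copper

1424.34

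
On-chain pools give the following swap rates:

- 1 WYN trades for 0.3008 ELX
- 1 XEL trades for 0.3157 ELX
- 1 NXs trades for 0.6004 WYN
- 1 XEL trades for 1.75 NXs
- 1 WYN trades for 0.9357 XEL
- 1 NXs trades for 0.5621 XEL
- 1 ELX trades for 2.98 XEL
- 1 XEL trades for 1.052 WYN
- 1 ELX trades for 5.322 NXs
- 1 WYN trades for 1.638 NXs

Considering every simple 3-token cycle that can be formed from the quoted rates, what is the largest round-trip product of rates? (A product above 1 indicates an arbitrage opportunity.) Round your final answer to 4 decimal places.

XEL→NXs→WYN→XEL: 1.75 × 0.6004 × 0.9357 = 0.98314
XEL→WYN→NXs→XEL: 1.052 × 1.638 × 0.5621 = 0.96860
NXs→WYN→ELX→NXs: 0.6004 × 0.3008 × 5.322 = 0.96115
XEL→ELX→NXs→XEL: 0.3157 × 5.322 × 0.5621 = 0.94442
XEL→WYN→ELX→XEL: 1.052 × 0.3008 × 2.98 = 0.94300
Maximum is XEL→NXs→WYN→XEL at 0.9831; no arbitrage — every cycle loses value.

0.9831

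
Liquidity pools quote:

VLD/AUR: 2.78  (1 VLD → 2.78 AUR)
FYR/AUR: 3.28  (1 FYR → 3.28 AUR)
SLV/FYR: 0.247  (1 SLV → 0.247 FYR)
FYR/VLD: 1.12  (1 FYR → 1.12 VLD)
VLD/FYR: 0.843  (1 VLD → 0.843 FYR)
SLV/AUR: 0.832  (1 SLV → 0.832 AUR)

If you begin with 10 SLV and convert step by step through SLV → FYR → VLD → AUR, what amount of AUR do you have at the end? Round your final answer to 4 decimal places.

7.6906

10 SLV × 0.247 = 2.47 FYR
2.47 FYR × 1.12 = 2.7664 VLD
2.7664 VLD × 2.78 = 7.690592 AUR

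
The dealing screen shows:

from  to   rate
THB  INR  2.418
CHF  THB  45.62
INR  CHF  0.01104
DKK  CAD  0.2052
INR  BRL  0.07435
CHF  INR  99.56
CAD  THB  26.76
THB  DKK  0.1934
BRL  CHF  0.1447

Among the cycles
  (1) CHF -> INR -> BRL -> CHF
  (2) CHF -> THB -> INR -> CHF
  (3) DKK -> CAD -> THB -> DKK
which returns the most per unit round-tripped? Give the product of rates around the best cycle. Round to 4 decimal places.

1.2178

(1) 99.56 × 0.07435 × 0.1447 = 1.07111
(2) 45.62 × 2.418 × 0.01104 = 1.21781
(3) 0.2052 × 26.76 × 0.1934 = 1.06199
Highest is cycle (2) at 1.2178 (>1, arbitrage).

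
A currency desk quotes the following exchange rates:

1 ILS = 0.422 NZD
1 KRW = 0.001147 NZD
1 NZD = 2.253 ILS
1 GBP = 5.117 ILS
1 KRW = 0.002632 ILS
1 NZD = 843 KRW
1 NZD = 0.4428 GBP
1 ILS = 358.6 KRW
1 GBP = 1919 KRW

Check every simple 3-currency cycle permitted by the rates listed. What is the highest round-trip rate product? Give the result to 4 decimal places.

GBP→KRW→NZD→GBP: 1919 × 0.001147 × 0.4428 = 0.97464
ILS→NZD→GBP→ILS: 0.422 × 0.4428 × 5.117 = 0.95617
ILS→NZD→KRW→ILS: 0.422 × 843 × 0.002632 = 0.93632
ILS→KRW→NZD→ILS: 358.6 × 0.001147 × 2.253 = 0.92669
Maximum is GBP→KRW→NZD→GBP at 0.9746; no arbitrage — every cycle loses value.

0.9746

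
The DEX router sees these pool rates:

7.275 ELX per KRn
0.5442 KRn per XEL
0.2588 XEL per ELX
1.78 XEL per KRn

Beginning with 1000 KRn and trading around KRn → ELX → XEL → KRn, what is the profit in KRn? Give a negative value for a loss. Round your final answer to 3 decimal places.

24.603

1000 KRn × 7.275 = 7275 ELX
7275 ELX × 0.2588 = 1882.77 XEL
1882.77 XEL × 0.5442 = 1024.603434 KRn
Net change: 1024.603434 − 1000 = 24.603434 KRn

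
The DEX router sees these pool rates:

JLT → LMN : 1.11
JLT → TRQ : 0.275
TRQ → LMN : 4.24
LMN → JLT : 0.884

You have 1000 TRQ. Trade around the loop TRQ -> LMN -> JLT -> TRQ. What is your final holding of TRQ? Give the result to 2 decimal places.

1030.74

1000 TRQ × 4.24 = 4240 LMN
4240 LMN × 0.884 = 3748.16 JLT
3748.16 JLT × 0.275 = 1030.744 TRQ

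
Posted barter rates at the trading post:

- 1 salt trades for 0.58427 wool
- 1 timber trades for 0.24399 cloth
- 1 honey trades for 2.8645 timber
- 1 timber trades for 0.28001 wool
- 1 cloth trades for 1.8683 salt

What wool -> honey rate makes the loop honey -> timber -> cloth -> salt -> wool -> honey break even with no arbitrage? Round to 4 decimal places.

Known legs of the cycle: 2.8645 × 0.24399 × 1.8683 × 0.58427 = 0.762923609734701555
For no arbitrage the full-cycle product must be 1, so the missing rate is 1 / 0.762923609734701555 ≈ 1.310747.

1.3107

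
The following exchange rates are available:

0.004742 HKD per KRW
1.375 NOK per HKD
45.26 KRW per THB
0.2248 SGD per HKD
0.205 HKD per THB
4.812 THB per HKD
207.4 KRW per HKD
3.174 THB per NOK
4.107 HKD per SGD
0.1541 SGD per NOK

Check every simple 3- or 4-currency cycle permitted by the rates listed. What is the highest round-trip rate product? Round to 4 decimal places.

1.0328

THB→KRW→HKD→THB: 45.26 × 0.004742 × 4.812 = 1.03277
NOK→THB→KRW→HKD→NOK: 3.174 × 45.26 × 0.004742 × 1.375 = 0.93667
NOK→THB→HKD→NOK: 3.174 × 0.205 × 1.375 = 0.89467
NOK→SGD→HKD→NOK: 0.1541 × 4.107 × 1.375 = 0.87022
Maximum is THB→KRW→HKD→THB at 1.0328; arbitrage exists.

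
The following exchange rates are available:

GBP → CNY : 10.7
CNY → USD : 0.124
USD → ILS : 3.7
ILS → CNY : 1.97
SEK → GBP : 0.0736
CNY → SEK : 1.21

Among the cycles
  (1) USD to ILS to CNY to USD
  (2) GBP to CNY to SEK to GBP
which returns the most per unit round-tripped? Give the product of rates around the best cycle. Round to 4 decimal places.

(1) 3.7 × 1.97 × 0.124 = 0.90384
(2) 10.7 × 1.21 × 0.0736 = 0.95290
Highest is cycle (2) at 0.9529 (≤1, no arbitrage).

0.9529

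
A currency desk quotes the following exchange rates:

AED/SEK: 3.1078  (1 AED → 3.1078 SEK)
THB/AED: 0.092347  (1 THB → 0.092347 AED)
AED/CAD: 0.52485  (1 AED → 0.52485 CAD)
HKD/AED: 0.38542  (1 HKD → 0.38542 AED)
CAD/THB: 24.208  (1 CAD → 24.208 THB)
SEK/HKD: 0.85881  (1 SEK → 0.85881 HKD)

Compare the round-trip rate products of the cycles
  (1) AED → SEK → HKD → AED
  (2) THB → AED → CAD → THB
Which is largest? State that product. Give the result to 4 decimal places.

(1) 3.1078 × 0.85881 × 0.38542 = 1.02869
(2) 0.092347 × 0.52485 × 24.208 = 1.17332
Highest is cycle (2) at 1.1733 (>1, arbitrage).

1.1733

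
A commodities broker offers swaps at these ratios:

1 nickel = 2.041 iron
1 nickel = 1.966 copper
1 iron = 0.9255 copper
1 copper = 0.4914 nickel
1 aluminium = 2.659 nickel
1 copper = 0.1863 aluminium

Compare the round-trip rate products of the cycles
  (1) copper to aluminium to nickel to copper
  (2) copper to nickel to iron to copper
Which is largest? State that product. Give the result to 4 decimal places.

(1) 0.1863 × 2.659 × 1.966 = 0.97390
(2) 0.4914 × 2.041 × 0.9255 = 0.92823
Highest is cycle (1) at 0.9739 (≤1, no arbitrage).

0.9739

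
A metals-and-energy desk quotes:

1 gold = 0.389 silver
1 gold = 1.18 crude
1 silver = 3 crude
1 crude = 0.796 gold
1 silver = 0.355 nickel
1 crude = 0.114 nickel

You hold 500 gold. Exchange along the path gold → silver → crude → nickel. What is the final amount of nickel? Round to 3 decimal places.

66.519

500 gold × 0.389 = 194.5 silver
194.5 silver × 3 = 583.5 crude
583.5 crude × 0.114 = 66.519 nickel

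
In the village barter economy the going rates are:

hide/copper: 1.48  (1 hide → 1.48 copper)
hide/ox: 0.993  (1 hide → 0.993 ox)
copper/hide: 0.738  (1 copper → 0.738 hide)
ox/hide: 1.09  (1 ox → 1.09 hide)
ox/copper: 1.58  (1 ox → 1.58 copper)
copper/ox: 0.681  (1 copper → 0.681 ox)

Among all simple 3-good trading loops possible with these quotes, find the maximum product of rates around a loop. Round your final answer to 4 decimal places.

hide→ox→copper→hide: 0.993 × 1.58 × 0.738 = 1.15788
hide→copper→ox→hide: 1.48 × 0.681 × 1.09 = 1.09859
Maximum is hide→ox→copper→hide at 1.1579; arbitrage exists.

1.1579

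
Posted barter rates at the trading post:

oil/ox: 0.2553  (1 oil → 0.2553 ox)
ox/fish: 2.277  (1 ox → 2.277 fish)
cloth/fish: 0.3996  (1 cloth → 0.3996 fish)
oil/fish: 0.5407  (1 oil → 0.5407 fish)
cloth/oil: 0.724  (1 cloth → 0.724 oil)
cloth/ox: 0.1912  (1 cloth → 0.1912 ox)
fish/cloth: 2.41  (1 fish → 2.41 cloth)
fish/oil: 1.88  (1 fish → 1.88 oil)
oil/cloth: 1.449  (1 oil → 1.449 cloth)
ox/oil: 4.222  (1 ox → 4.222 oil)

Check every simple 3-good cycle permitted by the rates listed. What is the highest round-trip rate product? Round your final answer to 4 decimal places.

1.1697

cloth→ox→oil→cloth: 0.1912 × 4.222 × 1.449 = 1.16970
fish→oil→ox→fish: 1.88 × 0.2553 × 2.277 = 1.09288
fish→oil→cloth→fish: 1.88 × 1.449 × 0.3996 = 1.08856
fish→cloth→ox→fish: 2.41 × 0.1912 × 2.277 = 1.04922
fish→cloth→oil→fish: 2.41 × 0.724 × 0.5407 = 0.94343
Maximum is cloth→ox→oil→cloth at 1.1697; arbitrage exists.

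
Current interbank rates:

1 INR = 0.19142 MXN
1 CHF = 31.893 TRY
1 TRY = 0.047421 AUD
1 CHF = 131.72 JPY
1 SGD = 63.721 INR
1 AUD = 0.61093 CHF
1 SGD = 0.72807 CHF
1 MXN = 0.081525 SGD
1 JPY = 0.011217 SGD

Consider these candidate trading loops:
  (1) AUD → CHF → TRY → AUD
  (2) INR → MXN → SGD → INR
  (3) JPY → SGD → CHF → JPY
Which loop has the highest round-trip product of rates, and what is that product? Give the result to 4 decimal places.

(1) 0.61093 × 31.893 × 0.047421 = 0.92397
(2) 0.19142 × 0.081525 × 63.721 = 0.99440
(3) 0.011217 × 0.72807 × 131.72 = 1.07573
Highest is cycle (3) at 1.0757 (>1, arbitrage).

1.0757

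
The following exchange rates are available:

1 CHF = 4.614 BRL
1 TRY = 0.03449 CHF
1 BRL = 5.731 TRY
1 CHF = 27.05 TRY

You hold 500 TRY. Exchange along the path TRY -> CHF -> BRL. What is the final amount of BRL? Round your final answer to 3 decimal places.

79.568

500 TRY × 0.03449 = 17.245 CHF
17.245 CHF × 4.614 = 79.56843 BRL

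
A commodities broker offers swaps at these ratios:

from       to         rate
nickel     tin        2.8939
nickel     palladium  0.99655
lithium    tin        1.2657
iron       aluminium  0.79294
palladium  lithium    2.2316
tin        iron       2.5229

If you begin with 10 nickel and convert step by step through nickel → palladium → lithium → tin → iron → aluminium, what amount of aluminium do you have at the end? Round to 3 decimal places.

10 nickel × 0.99655 = 9.9655 palladium
9.9655 palladium × 2.2316 = 22.2390098 lithium
22.2390098 lithium × 1.2657 = 28.14791470386 tin
28.14791470386 tin × 2.5229 = 71.014374006368394 iron
71.014374006368394 iron × 0.79294 = 56.31013772460975433836 aluminium

56.310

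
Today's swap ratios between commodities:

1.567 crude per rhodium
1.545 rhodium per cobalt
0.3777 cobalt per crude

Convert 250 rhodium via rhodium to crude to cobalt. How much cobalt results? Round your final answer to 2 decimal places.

250 rhodium × 1.567 = 391.75 crude
391.75 crude × 0.3777 = 147.963975 cobalt

147.96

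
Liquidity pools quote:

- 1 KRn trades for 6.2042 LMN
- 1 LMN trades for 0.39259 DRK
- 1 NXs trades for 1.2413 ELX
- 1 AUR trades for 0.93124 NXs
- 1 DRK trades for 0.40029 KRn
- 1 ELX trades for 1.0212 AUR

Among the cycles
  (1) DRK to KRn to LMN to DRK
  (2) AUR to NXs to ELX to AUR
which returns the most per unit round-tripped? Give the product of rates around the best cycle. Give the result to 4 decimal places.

1.1805

(1) 0.40029 × 6.2042 × 0.39259 = 0.97499
(2) 0.93124 × 1.2413 × 1.0212 = 1.18045
Highest is cycle (2) at 1.1805 (>1, arbitrage).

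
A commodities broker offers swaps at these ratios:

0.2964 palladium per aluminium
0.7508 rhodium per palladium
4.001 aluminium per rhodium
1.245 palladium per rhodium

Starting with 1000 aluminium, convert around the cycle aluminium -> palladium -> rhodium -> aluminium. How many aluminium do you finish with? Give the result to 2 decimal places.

890.37

1000 aluminium × 0.2964 = 296.4 palladium
296.4 palladium × 0.7508 = 222.53712 rhodium
222.53712 rhodium × 4.001 = 890.37101712 aluminium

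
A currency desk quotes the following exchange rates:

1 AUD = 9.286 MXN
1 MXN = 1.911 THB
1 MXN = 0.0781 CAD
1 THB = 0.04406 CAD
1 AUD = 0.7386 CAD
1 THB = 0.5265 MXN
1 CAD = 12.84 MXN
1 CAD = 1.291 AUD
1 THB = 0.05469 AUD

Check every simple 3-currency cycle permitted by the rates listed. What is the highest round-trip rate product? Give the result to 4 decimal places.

1.0811

CAD→MXN→THB→CAD: 12.84 × 1.911 × 0.04406 = 1.08111
MXN→THB→AUD→MXN: 1.911 × 0.05469 × 9.286 = 0.97050
CAD→AUD→MXN→CAD: 1.291 × 9.286 × 0.0781 = 0.93628
Maximum is CAD→MXN→THB→CAD at 1.0811; arbitrage exists.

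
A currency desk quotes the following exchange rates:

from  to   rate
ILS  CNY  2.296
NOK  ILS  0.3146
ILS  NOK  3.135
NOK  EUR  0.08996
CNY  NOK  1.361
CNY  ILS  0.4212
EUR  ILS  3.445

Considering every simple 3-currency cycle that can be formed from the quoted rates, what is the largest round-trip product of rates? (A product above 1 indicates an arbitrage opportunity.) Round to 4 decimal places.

0.9831

NOK→ILS→CNY→NOK: 0.3146 × 2.296 × 1.361 = 0.98308
NOK→EUR→ILS→NOK: 0.08996 × 3.445 × 3.135 = 0.97157
Maximum is NOK→ILS→CNY→NOK at 0.9831; no arbitrage — every cycle loses value.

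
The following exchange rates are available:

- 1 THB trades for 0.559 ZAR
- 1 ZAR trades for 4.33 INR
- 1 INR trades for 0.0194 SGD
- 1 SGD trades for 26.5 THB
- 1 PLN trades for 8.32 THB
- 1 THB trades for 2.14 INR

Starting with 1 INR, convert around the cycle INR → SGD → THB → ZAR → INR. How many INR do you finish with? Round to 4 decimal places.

1 INR × 0.0194 = 0.0194 SGD
0.0194 SGD × 26.5 = 0.5141 THB
0.5141 THB × 0.559 = 0.2873819 ZAR
0.2873819 ZAR × 4.33 = 1.244363627 INR

1.2444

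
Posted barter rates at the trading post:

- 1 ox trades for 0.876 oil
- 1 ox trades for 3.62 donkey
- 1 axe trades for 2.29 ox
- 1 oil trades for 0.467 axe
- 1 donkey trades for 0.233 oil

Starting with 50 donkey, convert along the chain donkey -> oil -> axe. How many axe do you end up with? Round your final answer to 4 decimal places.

50 donkey × 0.233 = 11.65 oil
11.65 oil × 0.467 = 5.44055 axe

5.4406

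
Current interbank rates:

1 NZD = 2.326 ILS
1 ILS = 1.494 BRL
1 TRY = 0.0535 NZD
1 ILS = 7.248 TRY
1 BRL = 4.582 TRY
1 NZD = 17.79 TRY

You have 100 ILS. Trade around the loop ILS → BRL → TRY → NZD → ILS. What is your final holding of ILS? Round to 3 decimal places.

85.186

100 ILS × 1.494 = 149.4 BRL
149.4 BRL × 4.582 = 684.5508 TRY
684.5508 TRY × 0.0535 = 36.6234678 NZD
36.6234678 NZD × 2.326 = 85.1861861028 ILS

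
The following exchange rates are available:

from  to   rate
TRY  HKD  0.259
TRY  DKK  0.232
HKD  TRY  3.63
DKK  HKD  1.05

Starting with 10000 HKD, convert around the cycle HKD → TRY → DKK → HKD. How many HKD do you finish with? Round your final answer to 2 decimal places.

10000 HKD × 3.63 = 36300 TRY
36300 TRY × 0.232 = 8421.6 DKK
8421.6 DKK × 1.05 = 8842.68 HKD

8842.68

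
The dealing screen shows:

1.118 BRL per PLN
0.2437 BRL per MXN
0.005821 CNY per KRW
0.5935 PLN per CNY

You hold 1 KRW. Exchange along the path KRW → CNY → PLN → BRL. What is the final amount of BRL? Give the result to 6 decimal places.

1 KRW × 0.005821 = 0.005821 CNY
0.005821 CNY × 0.5935 = 0.0034547635 PLN
0.0034547635 PLN × 1.118 = 0.003862425593 BRL

0.003862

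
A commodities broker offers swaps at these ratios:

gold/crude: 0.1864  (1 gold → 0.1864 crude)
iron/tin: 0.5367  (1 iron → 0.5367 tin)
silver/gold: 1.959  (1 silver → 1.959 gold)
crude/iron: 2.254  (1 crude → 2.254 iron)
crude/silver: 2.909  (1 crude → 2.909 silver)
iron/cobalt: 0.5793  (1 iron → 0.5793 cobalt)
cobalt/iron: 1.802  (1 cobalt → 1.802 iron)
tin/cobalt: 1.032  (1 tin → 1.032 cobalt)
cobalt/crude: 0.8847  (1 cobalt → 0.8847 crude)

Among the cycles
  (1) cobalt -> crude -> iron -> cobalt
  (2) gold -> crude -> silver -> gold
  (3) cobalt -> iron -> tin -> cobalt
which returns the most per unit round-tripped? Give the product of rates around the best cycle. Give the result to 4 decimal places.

(1) 0.8847 × 2.254 × 0.5793 = 1.15519
(2) 0.1864 × 2.909 × 1.959 = 1.06224
(3) 1.802 × 0.5367 × 1.032 = 0.99808
Highest is cycle (1) at 1.1552 (>1, arbitrage).

1.1552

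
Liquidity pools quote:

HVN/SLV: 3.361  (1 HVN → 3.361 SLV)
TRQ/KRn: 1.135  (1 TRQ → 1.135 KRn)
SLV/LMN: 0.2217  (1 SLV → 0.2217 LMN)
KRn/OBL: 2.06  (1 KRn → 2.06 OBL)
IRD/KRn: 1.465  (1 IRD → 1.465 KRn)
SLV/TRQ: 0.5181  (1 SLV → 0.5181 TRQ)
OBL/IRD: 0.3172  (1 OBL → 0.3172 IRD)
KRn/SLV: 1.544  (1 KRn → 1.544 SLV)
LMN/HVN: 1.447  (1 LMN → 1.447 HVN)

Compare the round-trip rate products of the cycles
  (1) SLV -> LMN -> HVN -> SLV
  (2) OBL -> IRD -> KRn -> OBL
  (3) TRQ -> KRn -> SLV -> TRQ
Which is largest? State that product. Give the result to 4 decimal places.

(1) 0.2217 × 1.447 × 3.361 = 1.07821
(2) 0.3172 × 1.465 × 2.06 = 0.95728
(3) 1.135 × 1.544 × 0.5181 = 0.90794
Highest is cycle (1) at 1.0782 (>1, arbitrage).

1.0782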